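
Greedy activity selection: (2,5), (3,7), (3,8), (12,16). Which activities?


Greedy: pick earliest-ending, then skip overlaps.
Selected (2 activities): [(2, 5), (12, 16)]


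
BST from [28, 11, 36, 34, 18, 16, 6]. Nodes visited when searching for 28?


BST root = 28
Search for 28: compare at each node
Path: [28]


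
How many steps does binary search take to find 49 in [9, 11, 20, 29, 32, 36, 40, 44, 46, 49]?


Search for 49:
[0,9] mid=4 arr[4]=32
[5,9] mid=7 arr[7]=44
[8,9] mid=8 arr[8]=46
[9,9] mid=9 arr[9]=49
Total: 4 comparisons


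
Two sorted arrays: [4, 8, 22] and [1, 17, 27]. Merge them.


Compare heads, take smaller each step.
Merged: [1, 4, 8, 17, 22, 27]


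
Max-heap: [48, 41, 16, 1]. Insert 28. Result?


Append 28: [48, 41, 16, 1, 28]
Bubble up: no swaps needed
Result: [48, 41, 16, 1, 28]


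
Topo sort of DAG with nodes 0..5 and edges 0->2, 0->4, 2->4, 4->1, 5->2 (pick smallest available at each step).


Kahn's algorithm, process smallest node first
Order: [0, 3, 5, 2, 4, 1]


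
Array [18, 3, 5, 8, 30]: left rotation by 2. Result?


Left rotate by 2: [5, 8, 30, 18, 3]


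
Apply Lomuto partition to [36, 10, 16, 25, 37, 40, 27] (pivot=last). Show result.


Elements <= 27 go left of pivot.
Result: [10, 16, 25, 27, 37, 40, 36], pivot at index 3


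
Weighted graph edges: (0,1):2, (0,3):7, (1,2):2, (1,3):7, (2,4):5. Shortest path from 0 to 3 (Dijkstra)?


Dijkstra from 0:
Distances: {0: 0, 1: 2, 2: 4, 3: 7, 4: 9}
Shortest distance to 3 = 7, path = [0, 3]


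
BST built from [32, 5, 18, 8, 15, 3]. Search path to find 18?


BST root = 32
Search for 18: compare at each node
Path: [32, 5, 18]


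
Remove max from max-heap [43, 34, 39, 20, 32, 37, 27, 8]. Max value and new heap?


Max = 43
Replace root with last, heapify down
Resulting heap: [39, 34, 37, 20, 32, 8, 27]


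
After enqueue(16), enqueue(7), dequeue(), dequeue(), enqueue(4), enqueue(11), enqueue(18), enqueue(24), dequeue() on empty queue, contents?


enqueue(16) -> [16]
enqueue(7) -> [16, 7]
dequeue() returns 16 -> [7]
dequeue() returns 7 -> []
enqueue(4) -> [4]
enqueue(11) -> [4, 11]
enqueue(18) -> [4, 11, 18]
enqueue(24) -> [4, 11, 18, 24]
dequeue() returns 4 -> [11, 18, 24]
Final queue (front to back): [11, 18, 24]


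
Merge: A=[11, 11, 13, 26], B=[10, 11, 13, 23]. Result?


Compare heads, take smaller each step.
Merged: [10, 11, 11, 11, 13, 13, 23, 26]


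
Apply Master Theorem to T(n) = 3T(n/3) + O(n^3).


a=3, b=3, c=3. log_3(3)=1 < c=3. Case 3: O(n^c) = O(n^3)
Complexity: O(n^3)


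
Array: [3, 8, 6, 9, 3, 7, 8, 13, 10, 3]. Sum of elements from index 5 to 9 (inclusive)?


Prefix sums: [0, 3, 11, 17, 26, 29, 36, 44, 57, 67, 70]
Sum[5..9] = prefix[10] - prefix[5] = 70 - 29 = 41


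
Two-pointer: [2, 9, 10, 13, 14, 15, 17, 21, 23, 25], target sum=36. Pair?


Two pointers: lo=0, hi=9
Found pair: (13, 23) summing to 36


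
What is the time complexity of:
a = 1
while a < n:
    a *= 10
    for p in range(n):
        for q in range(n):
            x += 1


Per nesting level: O(log n) * O(n) * O(n) = O(n^2 log n)
Complexity: O(n^2 log n)


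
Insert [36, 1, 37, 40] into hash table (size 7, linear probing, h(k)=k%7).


Insertions: 36->slot 1; 1->slot 2; 37->slot 3; 40->slot 5
Table: [None, 36, 1, 37, None, 40, None]


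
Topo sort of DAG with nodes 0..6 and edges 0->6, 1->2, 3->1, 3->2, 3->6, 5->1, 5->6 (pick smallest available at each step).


Kahn's algorithm, process smallest node first
Order: [0, 3, 4, 5, 1, 2, 6]


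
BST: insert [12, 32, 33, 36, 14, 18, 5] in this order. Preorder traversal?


Root = 12; build tree by BST insertion.
Preorder traversal: [12, 5, 32, 14, 18, 33, 36]


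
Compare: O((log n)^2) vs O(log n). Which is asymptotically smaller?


logarithmic grows slower than polylogarithmic
O(log n) is asymptotically smaller; O((log n)^2) grows faster


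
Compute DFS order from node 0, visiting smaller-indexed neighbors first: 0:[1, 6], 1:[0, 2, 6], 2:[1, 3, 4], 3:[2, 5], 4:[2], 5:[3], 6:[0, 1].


DFS stack-based: start with [0]
Visit order: [0, 1, 2, 3, 5, 4, 6]


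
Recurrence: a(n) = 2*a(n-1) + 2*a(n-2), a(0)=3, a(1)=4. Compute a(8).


Build bottom-up:
...a(6)=744, a(7)=2032, a(8)=2*2032+2*744=5552


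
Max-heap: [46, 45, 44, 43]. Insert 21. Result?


Append 21: [46, 45, 44, 43, 21]
Bubble up: no swaps needed
Result: [46, 45, 44, 43, 21]


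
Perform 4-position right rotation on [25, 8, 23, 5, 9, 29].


Right rotate by 4: [23, 5, 9, 29, 25, 8]


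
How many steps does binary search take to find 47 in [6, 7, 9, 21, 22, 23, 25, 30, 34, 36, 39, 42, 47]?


Search for 47:
[0,12] mid=6 arr[6]=25
[7,12] mid=9 arr[9]=36
[10,12] mid=11 arr[11]=42
[12,12] mid=12 arr[12]=47
Total: 4 comparisons


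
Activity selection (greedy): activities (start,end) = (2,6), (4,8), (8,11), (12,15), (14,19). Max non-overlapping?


Greedy: pick earliest-ending, then skip overlaps.
Selected (3 activities): [(2, 6), (8, 11), (12, 15)]


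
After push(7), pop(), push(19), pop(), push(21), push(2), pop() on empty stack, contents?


push(7) -> [7]
pop() returns 7 -> []
push(19) -> [19]
pop() returns 19 -> []
push(21) -> [21]
push(2) -> [21, 2]
pop() returns 2 -> [21]
Final stack (bottom to top): [21]


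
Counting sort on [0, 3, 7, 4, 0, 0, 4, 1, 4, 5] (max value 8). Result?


Count array: [3, 1, 0, 1, 3, 1, 0, 1, 0]
Reconstruct: [0, 0, 0, 1, 3, 4, 4, 4, 5, 7]


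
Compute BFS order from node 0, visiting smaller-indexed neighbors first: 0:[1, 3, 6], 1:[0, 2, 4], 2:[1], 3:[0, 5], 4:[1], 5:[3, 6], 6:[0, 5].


BFS queue: start with [0]
Visit order: [0, 1, 3, 6, 2, 4, 5]


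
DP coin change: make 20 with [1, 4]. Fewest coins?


dp[0]=0; dp[i]=1+min(dp[i-c] for c in coins)
...dp[15]=6, dp[16]=4, dp[17]=5, dp[18]=6, dp[19]=7, dp[20]=5
Minimum coins for 20 = 5


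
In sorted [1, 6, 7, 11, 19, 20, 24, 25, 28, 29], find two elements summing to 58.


Two pointers: lo=0, hi=9
No pair sums to 58


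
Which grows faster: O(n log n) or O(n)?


linear grows slower than linearithmic
O(n) is asymptotically smaller; O(n log n) grows faster


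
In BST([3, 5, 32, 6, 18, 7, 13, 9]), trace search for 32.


BST root = 3
Search for 32: compare at each node
Path: [3, 5, 32]


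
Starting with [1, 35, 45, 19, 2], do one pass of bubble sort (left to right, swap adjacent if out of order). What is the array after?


After one pass: [1, 35, 19, 2, 45]


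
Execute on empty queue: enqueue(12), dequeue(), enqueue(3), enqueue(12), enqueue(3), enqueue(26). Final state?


enqueue(12) -> [12]
dequeue() returns 12 -> []
enqueue(3) -> [3]
enqueue(12) -> [3, 12]
enqueue(3) -> [3, 12, 3]
enqueue(26) -> [3, 12, 3, 26]
Final queue (front to back): [3, 12, 3, 26]


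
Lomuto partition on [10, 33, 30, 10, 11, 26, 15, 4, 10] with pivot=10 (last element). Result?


Elements <= 10 go left of pivot.
Result: [10, 10, 4, 10, 11, 26, 15, 30, 33], pivot at index 3


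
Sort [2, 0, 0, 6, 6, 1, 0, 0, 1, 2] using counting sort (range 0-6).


Count array: [4, 2, 2, 0, 0, 0, 2]
Reconstruct: [0, 0, 0, 0, 1, 1, 2, 2, 6, 6]


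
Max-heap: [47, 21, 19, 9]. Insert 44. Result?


Append 44: [47, 21, 19, 9, 44]
Bubble up: swap idx 4(44) with idx 1(21)
Result: [47, 44, 19, 9, 21]


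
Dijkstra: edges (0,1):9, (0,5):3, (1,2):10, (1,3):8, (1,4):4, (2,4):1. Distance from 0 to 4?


Dijkstra from 0:
Distances: {0: 0, 1: 9, 2: 14, 3: 17, 4: 13, 5: 3}
Shortest distance to 4 = 13, path = [0, 1, 4]


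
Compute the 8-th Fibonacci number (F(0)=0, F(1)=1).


F(n)=F(n-1)+F(n-2)
...F(6)=8, F(7)=13, F(8)=21


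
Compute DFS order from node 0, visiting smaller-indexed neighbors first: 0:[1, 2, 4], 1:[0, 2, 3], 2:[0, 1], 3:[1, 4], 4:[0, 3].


DFS stack-based: start with [0]
Visit order: [0, 1, 2, 3, 4]


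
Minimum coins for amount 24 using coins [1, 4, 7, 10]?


dp[0]=0; dp[i]=1+min(dp[i-c] for c in coins)
...dp[19]=4, dp[20]=2, dp[21]=3, dp[22]=4, dp[23]=5, dp[24]=3
Minimum coins for 24 = 3


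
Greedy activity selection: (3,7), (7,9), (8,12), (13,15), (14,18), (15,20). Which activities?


Greedy: pick earliest-ending, then skip overlaps.
Selected (4 activities): [(3, 7), (7, 9), (13, 15), (15, 20)]


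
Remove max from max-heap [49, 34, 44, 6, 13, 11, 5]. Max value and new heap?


Max = 49
Replace root with last, heapify down
Resulting heap: [44, 34, 11, 6, 13, 5]


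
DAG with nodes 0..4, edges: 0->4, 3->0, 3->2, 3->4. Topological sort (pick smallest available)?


Kahn's algorithm, process smallest node first
Order: [1, 3, 0, 2, 4]


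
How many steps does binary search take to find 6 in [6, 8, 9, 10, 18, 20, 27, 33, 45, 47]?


Search for 6:
[0,9] mid=4 arr[4]=18
[0,3] mid=1 arr[1]=8
[0,0] mid=0 arr[0]=6
Total: 3 comparisons


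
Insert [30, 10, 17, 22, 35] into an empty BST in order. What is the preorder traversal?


Root = 30; build tree by BST insertion.
Preorder traversal: [30, 10, 17, 22, 35]


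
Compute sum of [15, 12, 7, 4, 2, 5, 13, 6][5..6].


Prefix sums: [0, 15, 27, 34, 38, 40, 45, 58, 64]
Sum[5..6] = prefix[7] - prefix[5] = 58 - 40 = 18


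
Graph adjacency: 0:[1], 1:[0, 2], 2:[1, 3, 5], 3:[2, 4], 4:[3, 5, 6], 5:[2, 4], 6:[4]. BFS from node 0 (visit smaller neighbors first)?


BFS queue: start with [0]
Visit order: [0, 1, 2, 3, 5, 4, 6]


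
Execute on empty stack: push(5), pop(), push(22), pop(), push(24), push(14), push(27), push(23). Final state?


push(5) -> [5]
pop() returns 5 -> []
push(22) -> [22]
pop() returns 22 -> []
push(24) -> [24]
push(14) -> [24, 14]
push(27) -> [24, 14, 27]
push(23) -> [24, 14, 27, 23]
Final stack (bottom to top): [24, 14, 27, 23]


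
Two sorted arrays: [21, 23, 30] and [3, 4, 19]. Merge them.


Compare heads, take smaller each step.
Merged: [3, 4, 19, 21, 23, 30]


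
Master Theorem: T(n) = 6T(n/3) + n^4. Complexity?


a=6, b=3, c=4. log_3(6)=1.631 < c=4. Case 3: O(n^c) = O(n^4)
Complexity: O(n^4)


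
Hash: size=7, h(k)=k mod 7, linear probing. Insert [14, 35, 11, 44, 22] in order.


Insertions: 14->slot 0; 35->slot 1; 11->slot 4; 44->slot 2; 22->slot 3
Table: [14, 35, 44, 22, 11, None, None]


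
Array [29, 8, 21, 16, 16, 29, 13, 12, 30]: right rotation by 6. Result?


Right rotate by 6: [16, 16, 29, 13, 12, 30, 29, 8, 21]


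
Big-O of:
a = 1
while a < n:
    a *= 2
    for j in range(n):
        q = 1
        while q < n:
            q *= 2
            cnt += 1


Per nesting level: O(log n) * O(n) * O(log n) = O(n (log n)^2)
Complexity: O(n (log n)^2)


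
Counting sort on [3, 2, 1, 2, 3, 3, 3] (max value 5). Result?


Count array: [0, 1, 2, 4, 0, 0]
Reconstruct: [1, 2, 2, 3, 3, 3, 3]


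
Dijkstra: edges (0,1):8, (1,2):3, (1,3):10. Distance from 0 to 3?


Dijkstra from 0:
Distances: {0: 0, 1: 8, 2: 11, 3: 18}
Shortest distance to 3 = 18, path = [0, 1, 3]


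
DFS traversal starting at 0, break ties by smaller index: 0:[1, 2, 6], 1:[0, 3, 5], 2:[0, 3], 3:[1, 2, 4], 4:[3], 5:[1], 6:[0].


DFS stack-based: start with [0]
Visit order: [0, 1, 3, 2, 4, 5, 6]


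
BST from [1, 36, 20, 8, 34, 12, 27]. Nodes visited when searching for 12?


BST root = 1
Search for 12: compare at each node
Path: [1, 36, 20, 8, 12]


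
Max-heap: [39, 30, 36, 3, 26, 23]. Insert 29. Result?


Append 29: [39, 30, 36, 3, 26, 23, 29]
Bubble up: no swaps needed
Result: [39, 30, 36, 3, 26, 23, 29]


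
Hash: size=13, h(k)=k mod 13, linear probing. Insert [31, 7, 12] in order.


Insertions: 31->slot 5; 7->slot 7; 12->slot 12
Table: [None, None, None, None, None, 31, None, 7, None, None, None, None, 12]


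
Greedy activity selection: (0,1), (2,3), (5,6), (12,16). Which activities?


Greedy: pick earliest-ending, then skip overlaps.
Selected (4 activities): [(0, 1), (2, 3), (5, 6), (12, 16)]


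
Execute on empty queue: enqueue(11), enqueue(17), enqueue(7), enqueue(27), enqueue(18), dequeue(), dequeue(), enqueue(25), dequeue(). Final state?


enqueue(11) -> [11]
enqueue(17) -> [11, 17]
enqueue(7) -> [11, 17, 7]
enqueue(27) -> [11, 17, 7, 27]
enqueue(18) -> [11, 17, 7, 27, 18]
dequeue() returns 11 -> [17, 7, 27, 18]
dequeue() returns 17 -> [7, 27, 18]
enqueue(25) -> [7, 27, 18, 25]
dequeue() returns 7 -> [27, 18, 25]
Final queue (front to back): [27, 18, 25]


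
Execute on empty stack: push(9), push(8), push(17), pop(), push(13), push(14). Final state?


push(9) -> [9]
push(8) -> [9, 8]
push(17) -> [9, 8, 17]
pop() returns 17 -> [9, 8]
push(13) -> [9, 8, 13]
push(14) -> [9, 8, 13, 14]
Final stack (bottom to top): [9, 8, 13, 14]


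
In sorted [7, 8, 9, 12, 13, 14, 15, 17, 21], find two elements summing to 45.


Two pointers: lo=0, hi=8
No pair sums to 45


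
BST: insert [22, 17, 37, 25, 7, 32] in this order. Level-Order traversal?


Root = 22; build tree by BST insertion.
Level-Order traversal: [22, 17, 37, 7, 25, 32]


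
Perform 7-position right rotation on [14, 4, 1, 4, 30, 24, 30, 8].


Right rotate by 7: [4, 1, 4, 30, 24, 30, 8, 14]


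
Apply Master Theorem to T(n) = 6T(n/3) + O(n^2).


a=6, b=3, c=2. log_3(6)=1.631 < c=2. Case 3: O(n^c) = O(n^2)
Complexity: O(n^2)


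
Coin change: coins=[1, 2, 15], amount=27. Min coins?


dp[0]=0; dp[i]=1+min(dp[i-c] for c in coins)
...dp[22]=5, dp[23]=5, dp[24]=6, dp[25]=6, dp[26]=7, dp[27]=7
Minimum coins for 27 = 7


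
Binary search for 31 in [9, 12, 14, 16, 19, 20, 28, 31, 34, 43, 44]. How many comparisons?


Search for 31:
[0,10] mid=5 arr[5]=20
[6,10] mid=8 arr[8]=34
[6,7] mid=6 arr[6]=28
[7,7] mid=7 arr[7]=31
Total: 4 comparisons


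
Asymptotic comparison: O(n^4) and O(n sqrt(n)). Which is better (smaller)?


n^1.5 grows slower than quartic
O(n sqrt(n)) is asymptotically smaller; O(n^4) grows faster


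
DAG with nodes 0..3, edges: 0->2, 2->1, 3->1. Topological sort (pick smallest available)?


Kahn's algorithm, process smallest node first
Order: [0, 2, 3, 1]


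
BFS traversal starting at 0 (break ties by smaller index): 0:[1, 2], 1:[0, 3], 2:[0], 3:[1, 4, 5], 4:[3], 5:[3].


BFS queue: start with [0]
Visit order: [0, 1, 2, 3, 4, 5]


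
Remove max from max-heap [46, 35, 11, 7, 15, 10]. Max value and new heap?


Max = 46
Replace root with last, heapify down
Resulting heap: [35, 15, 11, 7, 10]


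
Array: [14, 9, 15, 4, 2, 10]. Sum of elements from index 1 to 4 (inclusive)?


Prefix sums: [0, 14, 23, 38, 42, 44, 54]
Sum[1..4] = prefix[5] - prefix[1] = 44 - 14 = 30


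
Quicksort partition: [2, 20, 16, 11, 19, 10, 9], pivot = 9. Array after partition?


Elements <= 9 go left of pivot.
Result: [2, 9, 16, 11, 19, 10, 20], pivot at index 1


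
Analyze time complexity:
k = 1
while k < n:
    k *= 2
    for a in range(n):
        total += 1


Per nesting level: O(log n) * O(n) = O(n log n)
Complexity: O(n log n)


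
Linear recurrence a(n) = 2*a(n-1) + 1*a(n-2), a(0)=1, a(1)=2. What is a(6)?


Build bottom-up:
...a(4)=29, a(5)=70, a(6)=2*70+1*29=169


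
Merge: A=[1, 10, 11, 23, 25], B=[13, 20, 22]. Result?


Compare heads, take smaller each step.
Merged: [1, 10, 11, 13, 20, 22, 23, 25]


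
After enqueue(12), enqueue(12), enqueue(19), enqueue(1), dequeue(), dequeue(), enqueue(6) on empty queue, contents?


enqueue(12) -> [12]
enqueue(12) -> [12, 12]
enqueue(19) -> [12, 12, 19]
enqueue(1) -> [12, 12, 19, 1]
dequeue() returns 12 -> [12, 19, 1]
dequeue() returns 12 -> [19, 1]
enqueue(6) -> [19, 1, 6]
Final queue (front to back): [19, 1, 6]


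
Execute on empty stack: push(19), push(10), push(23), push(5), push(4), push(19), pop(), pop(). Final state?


push(19) -> [19]
push(10) -> [19, 10]
push(23) -> [19, 10, 23]
push(5) -> [19, 10, 23, 5]
push(4) -> [19, 10, 23, 5, 4]
push(19) -> [19, 10, 23, 5, 4, 19]
pop() returns 19 -> [19, 10, 23, 5, 4]
pop() returns 4 -> [19, 10, 23, 5]
Final stack (bottom to top): [19, 10, 23, 5]


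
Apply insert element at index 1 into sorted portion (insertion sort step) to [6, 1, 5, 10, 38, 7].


After one pass: [1, 6, 5, 10, 38, 7]


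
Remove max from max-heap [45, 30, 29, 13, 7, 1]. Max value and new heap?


Max = 45
Replace root with last, heapify down
Resulting heap: [30, 13, 29, 1, 7]


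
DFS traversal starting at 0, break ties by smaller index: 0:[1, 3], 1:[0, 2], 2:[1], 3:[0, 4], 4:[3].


DFS stack-based: start with [0]
Visit order: [0, 1, 2, 3, 4]


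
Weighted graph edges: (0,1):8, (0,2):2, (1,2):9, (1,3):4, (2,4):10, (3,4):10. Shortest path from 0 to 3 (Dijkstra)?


Dijkstra from 0:
Distances: {0: 0, 1: 8, 2: 2, 3: 12, 4: 12}
Shortest distance to 3 = 12, path = [0, 1, 3]


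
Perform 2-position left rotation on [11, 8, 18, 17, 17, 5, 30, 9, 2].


Left rotate by 2: [18, 17, 17, 5, 30, 9, 2, 11, 8]


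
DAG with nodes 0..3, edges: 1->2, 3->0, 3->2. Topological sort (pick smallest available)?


Kahn's algorithm, process smallest node first
Order: [1, 3, 0, 2]


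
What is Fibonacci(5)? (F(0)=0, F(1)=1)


F(n)=F(n-1)+F(n-2)
...F(3)=2, F(4)=3, F(5)=5


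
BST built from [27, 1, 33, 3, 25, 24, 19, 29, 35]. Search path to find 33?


BST root = 27
Search for 33: compare at each node
Path: [27, 33]


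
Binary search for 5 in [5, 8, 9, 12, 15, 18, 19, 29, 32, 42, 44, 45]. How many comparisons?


Search for 5:
[0,11] mid=5 arr[5]=18
[0,4] mid=2 arr[2]=9
[0,1] mid=0 arr[0]=5
Total: 3 comparisons


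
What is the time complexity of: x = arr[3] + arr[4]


Analysis: constant-time operation, no loop
Complexity: O(1)


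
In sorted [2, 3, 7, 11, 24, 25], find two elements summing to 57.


Two pointers: lo=0, hi=5
No pair sums to 57


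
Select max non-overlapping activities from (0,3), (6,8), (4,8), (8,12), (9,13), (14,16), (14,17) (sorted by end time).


Greedy: pick earliest-ending, then skip overlaps.
Selected (4 activities): [(0, 3), (6, 8), (8, 12), (14, 16)]


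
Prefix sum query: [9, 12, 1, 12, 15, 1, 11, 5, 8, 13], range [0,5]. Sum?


Prefix sums: [0, 9, 21, 22, 34, 49, 50, 61, 66, 74, 87]
Sum[0..5] = prefix[6] - prefix[0] = 50 - 0 = 50


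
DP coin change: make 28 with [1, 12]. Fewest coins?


dp[0]=0; dp[i]=1+min(dp[i-c] for c in coins)
...dp[23]=12, dp[24]=2, dp[25]=3, dp[26]=4, dp[27]=5, dp[28]=6
Minimum coins for 28 = 6


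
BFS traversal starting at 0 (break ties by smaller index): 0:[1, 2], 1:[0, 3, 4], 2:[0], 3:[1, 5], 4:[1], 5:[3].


BFS queue: start with [0]
Visit order: [0, 1, 2, 3, 4, 5]


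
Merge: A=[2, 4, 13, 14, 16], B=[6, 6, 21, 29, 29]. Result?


Compare heads, take smaller each step.
Merged: [2, 4, 6, 6, 13, 14, 16, 21, 29, 29]


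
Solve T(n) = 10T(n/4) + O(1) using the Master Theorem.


a=10, b=4, c=0. log_4(10)=1.661 > c=0. Case 1: O(n^log_b(a)) = O(n^1.661)
Complexity: O(n^1.661)


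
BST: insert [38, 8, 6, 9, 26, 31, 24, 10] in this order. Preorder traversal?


Root = 38; build tree by BST insertion.
Preorder traversal: [38, 8, 6, 9, 26, 24, 10, 31]


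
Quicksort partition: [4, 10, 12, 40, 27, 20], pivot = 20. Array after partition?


Elements <= 20 go left of pivot.
Result: [4, 10, 12, 20, 27, 40], pivot at index 3


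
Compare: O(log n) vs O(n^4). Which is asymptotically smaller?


logarithmic grows slower than quartic
O(log n) is asymptotically smaller; O(n^4) grows faster


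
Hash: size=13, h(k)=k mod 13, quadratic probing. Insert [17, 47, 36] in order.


Insertions: 17->slot 4; 47->slot 8; 36->slot 10
Table: [None, None, None, None, 17, None, None, None, 47, None, 36, None, None]


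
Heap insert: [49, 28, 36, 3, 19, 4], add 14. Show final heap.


Append 14: [49, 28, 36, 3, 19, 4, 14]
Bubble up: no swaps needed
Result: [49, 28, 36, 3, 19, 4, 14]


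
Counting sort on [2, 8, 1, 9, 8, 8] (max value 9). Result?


Count array: [0, 1, 1, 0, 0, 0, 0, 0, 3, 1]
Reconstruct: [1, 2, 8, 8, 8, 9]


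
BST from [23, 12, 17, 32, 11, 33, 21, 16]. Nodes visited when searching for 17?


BST root = 23
Search for 17: compare at each node
Path: [23, 12, 17]


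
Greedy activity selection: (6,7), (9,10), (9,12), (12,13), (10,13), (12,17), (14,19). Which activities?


Greedy: pick earliest-ending, then skip overlaps.
Selected (4 activities): [(6, 7), (9, 10), (12, 13), (14, 19)]


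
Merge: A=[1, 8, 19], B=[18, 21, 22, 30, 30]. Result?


Compare heads, take smaller each step.
Merged: [1, 8, 18, 19, 21, 22, 30, 30]


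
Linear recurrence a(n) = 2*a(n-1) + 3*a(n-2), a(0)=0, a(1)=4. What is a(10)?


Build bottom-up:
...a(8)=6560, a(9)=19684, a(10)=2*19684+3*6560=59048


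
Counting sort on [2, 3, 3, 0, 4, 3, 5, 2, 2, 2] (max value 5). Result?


Count array: [1, 0, 4, 3, 1, 1]
Reconstruct: [0, 2, 2, 2, 2, 3, 3, 3, 4, 5]


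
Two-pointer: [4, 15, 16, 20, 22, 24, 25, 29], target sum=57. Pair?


Two pointers: lo=0, hi=7
No pair sums to 57


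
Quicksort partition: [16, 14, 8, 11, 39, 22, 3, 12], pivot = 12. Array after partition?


Elements <= 12 go left of pivot.
Result: [8, 11, 3, 12, 39, 22, 16, 14], pivot at index 3


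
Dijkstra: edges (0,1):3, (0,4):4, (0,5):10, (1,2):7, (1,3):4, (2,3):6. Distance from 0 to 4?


Dijkstra from 0:
Distances: {0: 0, 1: 3, 2: 10, 3: 7, 4: 4, 5: 10}
Shortest distance to 4 = 4, path = [0, 4]


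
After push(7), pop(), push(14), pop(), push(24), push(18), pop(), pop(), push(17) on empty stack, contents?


push(7) -> [7]
pop() returns 7 -> []
push(14) -> [14]
pop() returns 14 -> []
push(24) -> [24]
push(18) -> [24, 18]
pop() returns 18 -> [24]
pop() returns 24 -> []
push(17) -> [17]
Final stack (bottom to top): [17]


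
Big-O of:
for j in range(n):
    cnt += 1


Per nesting level: O(n) = O(n)
Complexity: O(n)


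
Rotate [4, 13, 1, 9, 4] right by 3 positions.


Right rotate by 3: [1, 9, 4, 4, 13]


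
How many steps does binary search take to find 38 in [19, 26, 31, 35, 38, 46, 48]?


Search for 38:
[0,6] mid=3 arr[3]=35
[4,6] mid=5 arr[5]=46
[4,4] mid=4 arr[4]=38
Total: 3 comparisons


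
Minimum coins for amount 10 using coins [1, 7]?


dp[0]=0; dp[i]=1+min(dp[i-c] for c in coins)
...dp[5]=5, dp[6]=6, dp[7]=1, dp[8]=2, dp[9]=3, dp[10]=4
Minimum coins for 10 = 4


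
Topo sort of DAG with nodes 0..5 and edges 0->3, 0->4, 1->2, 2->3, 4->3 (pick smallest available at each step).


Kahn's algorithm, process smallest node first
Order: [0, 1, 2, 4, 3, 5]


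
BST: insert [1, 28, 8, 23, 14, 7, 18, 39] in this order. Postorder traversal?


Root = 1; build tree by BST insertion.
Postorder traversal: [7, 18, 14, 23, 8, 39, 28, 1]


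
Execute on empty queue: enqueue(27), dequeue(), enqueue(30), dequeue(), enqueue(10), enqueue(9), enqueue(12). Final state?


enqueue(27) -> [27]
dequeue() returns 27 -> []
enqueue(30) -> [30]
dequeue() returns 30 -> []
enqueue(10) -> [10]
enqueue(9) -> [10, 9]
enqueue(12) -> [10, 9, 12]
Final queue (front to back): [10, 9, 12]


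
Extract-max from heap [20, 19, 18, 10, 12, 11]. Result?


Max = 20
Replace root with last, heapify down
Resulting heap: [19, 12, 18, 10, 11]


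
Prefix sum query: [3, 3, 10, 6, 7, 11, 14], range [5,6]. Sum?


Prefix sums: [0, 3, 6, 16, 22, 29, 40, 54]
Sum[5..6] = prefix[7] - prefix[5] = 54 - 29 = 25


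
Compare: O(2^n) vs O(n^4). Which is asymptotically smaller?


quartic grows slower than exponential
O(n^4) is asymptotically smaller; O(2^n) grows faster


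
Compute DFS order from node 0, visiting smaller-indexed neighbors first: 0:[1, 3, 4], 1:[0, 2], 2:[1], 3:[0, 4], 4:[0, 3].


DFS stack-based: start with [0]
Visit order: [0, 1, 2, 3, 4]


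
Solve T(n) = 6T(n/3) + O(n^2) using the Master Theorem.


a=6, b=3, c=2. log_3(6)=1.631 < c=2. Case 3: O(n^c) = O(n^2)
Complexity: O(n^2)


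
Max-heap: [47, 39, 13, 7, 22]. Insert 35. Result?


Append 35: [47, 39, 13, 7, 22, 35]
Bubble up: swap idx 5(35) with idx 2(13)
Result: [47, 39, 35, 7, 22, 13]


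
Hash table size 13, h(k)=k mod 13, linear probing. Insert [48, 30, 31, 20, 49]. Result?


Insertions: 48->slot 9; 30->slot 4; 31->slot 5; 20->slot 7; 49->slot 10
Table: [None, None, None, None, 30, 31, None, 20, None, 48, 49, None, None]


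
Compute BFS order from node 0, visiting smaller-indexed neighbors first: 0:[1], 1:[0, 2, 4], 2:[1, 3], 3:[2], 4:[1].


BFS queue: start with [0]
Visit order: [0, 1, 2, 4, 3]


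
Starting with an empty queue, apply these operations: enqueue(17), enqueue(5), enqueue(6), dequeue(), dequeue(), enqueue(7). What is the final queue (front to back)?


enqueue(17) -> [17]
enqueue(5) -> [17, 5]
enqueue(6) -> [17, 5, 6]
dequeue() returns 17 -> [5, 6]
dequeue() returns 5 -> [6]
enqueue(7) -> [6, 7]
Final queue (front to back): [6, 7]


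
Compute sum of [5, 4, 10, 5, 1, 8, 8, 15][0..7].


Prefix sums: [0, 5, 9, 19, 24, 25, 33, 41, 56]
Sum[0..7] = prefix[8] - prefix[0] = 56 - 0 = 56


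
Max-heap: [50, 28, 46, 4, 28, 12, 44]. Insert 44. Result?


Append 44: [50, 28, 46, 4, 28, 12, 44, 44]
Bubble up: swap idx 7(44) with idx 3(4); swap idx 3(44) with idx 1(28)
Result: [50, 44, 46, 28, 28, 12, 44, 4]


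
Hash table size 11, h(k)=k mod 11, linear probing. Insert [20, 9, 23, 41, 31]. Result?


Insertions: 20->slot 9; 9->slot 10; 23->slot 1; 41->slot 8; 31->slot 0
Table: [31, 23, None, None, None, None, None, None, 41, 20, 9]


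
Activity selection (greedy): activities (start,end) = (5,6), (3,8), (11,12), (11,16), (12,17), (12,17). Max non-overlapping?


Greedy: pick earliest-ending, then skip overlaps.
Selected (3 activities): [(5, 6), (11, 12), (12, 17)]


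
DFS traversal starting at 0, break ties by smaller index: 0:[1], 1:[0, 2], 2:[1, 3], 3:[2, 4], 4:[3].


DFS stack-based: start with [0]
Visit order: [0, 1, 2, 3, 4]


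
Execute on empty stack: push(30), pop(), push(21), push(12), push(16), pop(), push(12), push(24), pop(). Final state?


push(30) -> [30]
pop() returns 30 -> []
push(21) -> [21]
push(12) -> [21, 12]
push(16) -> [21, 12, 16]
pop() returns 16 -> [21, 12]
push(12) -> [21, 12, 12]
push(24) -> [21, 12, 12, 24]
pop() returns 24 -> [21, 12, 12]
Final stack (bottom to top): [21, 12, 12]


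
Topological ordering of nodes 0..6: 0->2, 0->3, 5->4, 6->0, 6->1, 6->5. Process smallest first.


Kahn's algorithm, process smallest node first
Order: [6, 0, 1, 2, 3, 5, 4]


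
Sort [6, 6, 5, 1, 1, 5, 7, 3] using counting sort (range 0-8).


Count array: [0, 2, 0, 1, 0, 2, 2, 1, 0]
Reconstruct: [1, 1, 3, 5, 5, 6, 6, 7]


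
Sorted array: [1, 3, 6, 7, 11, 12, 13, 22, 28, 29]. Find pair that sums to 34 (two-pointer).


Two pointers: lo=0, hi=9
Found pair: (6, 28) summing to 34


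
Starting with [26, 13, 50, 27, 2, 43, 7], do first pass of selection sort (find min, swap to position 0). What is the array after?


After one pass: [2, 13, 50, 27, 26, 43, 7]


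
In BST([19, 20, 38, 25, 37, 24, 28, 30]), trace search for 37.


BST root = 19
Search for 37: compare at each node
Path: [19, 20, 38, 25, 37]


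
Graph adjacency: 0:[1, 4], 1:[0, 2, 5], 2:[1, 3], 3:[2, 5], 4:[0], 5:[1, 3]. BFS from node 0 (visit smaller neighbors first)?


BFS queue: start with [0]
Visit order: [0, 1, 4, 2, 5, 3]


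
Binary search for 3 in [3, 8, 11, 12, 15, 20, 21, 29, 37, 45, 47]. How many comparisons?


Search for 3:
[0,10] mid=5 arr[5]=20
[0,4] mid=2 arr[2]=11
[0,1] mid=0 arr[0]=3
Total: 3 comparisons


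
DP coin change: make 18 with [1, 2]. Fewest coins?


dp[0]=0; dp[i]=1+min(dp[i-c] for c in coins)
...dp[13]=7, dp[14]=7, dp[15]=8, dp[16]=8, dp[17]=9, dp[18]=9
Minimum coins for 18 = 9


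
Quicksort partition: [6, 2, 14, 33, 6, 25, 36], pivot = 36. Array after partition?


Elements <= 36 go left of pivot.
Result: [6, 2, 14, 33, 6, 25, 36], pivot at index 6


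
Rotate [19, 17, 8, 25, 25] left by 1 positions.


Left rotate by 1: [17, 8, 25, 25, 19]


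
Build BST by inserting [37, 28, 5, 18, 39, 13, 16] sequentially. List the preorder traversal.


Root = 37; build tree by BST insertion.
Preorder traversal: [37, 28, 5, 18, 13, 16, 39]


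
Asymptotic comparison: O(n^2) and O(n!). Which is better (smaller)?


quadratic grows slower than factorial
O(n^2) is asymptotically smaller; O(n!) grows faster


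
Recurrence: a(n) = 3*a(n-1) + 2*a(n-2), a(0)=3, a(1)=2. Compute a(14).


Build bottom-up:
...a(12)=3722592, a(13)=13258208, a(14)=3*13258208+2*3722592=47219808


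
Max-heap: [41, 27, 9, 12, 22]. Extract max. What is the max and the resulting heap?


Max = 41
Replace root with last, heapify down
Resulting heap: [27, 22, 9, 12]


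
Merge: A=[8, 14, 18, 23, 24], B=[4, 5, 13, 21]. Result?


Compare heads, take smaller each step.
Merged: [4, 5, 8, 13, 14, 18, 21, 23, 24]


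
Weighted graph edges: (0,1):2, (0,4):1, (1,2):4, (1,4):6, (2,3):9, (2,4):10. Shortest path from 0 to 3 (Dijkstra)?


Dijkstra from 0:
Distances: {0: 0, 1: 2, 2: 6, 3: 15, 4: 1}
Shortest distance to 3 = 15, path = [0, 1, 2, 3]


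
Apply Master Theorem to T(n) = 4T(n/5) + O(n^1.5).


a=4, b=5, c=1.5. log_5(4)=0.861 < c=1.5. Case 3: O(n^c) = O(n^1.500)
Complexity: O(n^1.500)


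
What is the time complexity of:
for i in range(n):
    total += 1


Per nesting level: O(n) = O(n)
Complexity: O(n)


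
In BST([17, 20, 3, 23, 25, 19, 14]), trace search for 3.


BST root = 17
Search for 3: compare at each node
Path: [17, 3]


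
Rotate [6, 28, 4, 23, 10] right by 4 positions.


Right rotate by 4: [28, 4, 23, 10, 6]


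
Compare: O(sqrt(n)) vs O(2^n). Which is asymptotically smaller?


sublinear grows slower than exponential
O(sqrt(n)) is asymptotically smaller; O(2^n) grows faster


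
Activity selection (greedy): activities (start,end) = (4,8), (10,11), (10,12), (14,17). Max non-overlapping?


Greedy: pick earliest-ending, then skip overlaps.
Selected (3 activities): [(4, 8), (10, 11), (14, 17)]


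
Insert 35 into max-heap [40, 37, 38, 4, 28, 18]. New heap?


Append 35: [40, 37, 38, 4, 28, 18, 35]
Bubble up: no swaps needed
Result: [40, 37, 38, 4, 28, 18, 35]


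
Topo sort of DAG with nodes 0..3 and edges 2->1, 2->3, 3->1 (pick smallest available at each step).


Kahn's algorithm, process smallest node first
Order: [0, 2, 3, 1]


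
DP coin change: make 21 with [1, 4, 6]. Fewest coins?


dp[0]=0; dp[i]=1+min(dp[i-c] for c in coins)
...dp[16]=3, dp[17]=4, dp[18]=3, dp[19]=4, dp[20]=4, dp[21]=5
Minimum coins for 21 = 5


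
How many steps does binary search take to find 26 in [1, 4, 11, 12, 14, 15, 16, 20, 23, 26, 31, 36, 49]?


Search for 26:
[0,12] mid=6 arr[6]=16
[7,12] mid=9 arr[9]=26
Total: 2 comparisons


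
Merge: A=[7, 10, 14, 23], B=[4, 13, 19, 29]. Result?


Compare heads, take smaller each step.
Merged: [4, 7, 10, 13, 14, 19, 23, 29]


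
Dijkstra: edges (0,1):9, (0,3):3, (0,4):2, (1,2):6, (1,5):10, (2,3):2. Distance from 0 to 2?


Dijkstra from 0:
Distances: {0: 0, 1: 9, 2: 5, 3: 3, 4: 2, 5: 19}
Shortest distance to 2 = 5, path = [0, 3, 2]


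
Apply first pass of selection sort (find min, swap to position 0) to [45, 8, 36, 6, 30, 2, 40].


After one pass: [2, 8, 36, 6, 30, 45, 40]


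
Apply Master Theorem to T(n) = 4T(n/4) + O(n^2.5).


a=4, b=4, c=2.5. log_4(4)=1 < c=2.5. Case 3: O(n^c) = O(n^2.500)
Complexity: O(n^2.500)


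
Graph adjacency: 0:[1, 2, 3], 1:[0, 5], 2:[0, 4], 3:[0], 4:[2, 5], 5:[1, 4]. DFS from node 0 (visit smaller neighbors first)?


DFS stack-based: start with [0]
Visit order: [0, 1, 5, 4, 2, 3]


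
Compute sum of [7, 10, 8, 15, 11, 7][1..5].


Prefix sums: [0, 7, 17, 25, 40, 51, 58]
Sum[1..5] = prefix[6] - prefix[1] = 58 - 7 = 51


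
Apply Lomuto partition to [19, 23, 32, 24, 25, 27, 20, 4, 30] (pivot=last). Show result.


Elements <= 30 go left of pivot.
Result: [19, 23, 24, 25, 27, 20, 4, 30, 32], pivot at index 7


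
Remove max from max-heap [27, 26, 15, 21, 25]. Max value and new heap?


Max = 27
Replace root with last, heapify down
Resulting heap: [26, 25, 15, 21]


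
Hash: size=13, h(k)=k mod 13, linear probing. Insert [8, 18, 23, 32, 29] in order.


Insertions: 8->slot 8; 18->slot 5; 23->slot 10; 32->slot 6; 29->slot 3
Table: [None, None, None, 29, None, 18, 32, None, 8, None, 23, None, None]


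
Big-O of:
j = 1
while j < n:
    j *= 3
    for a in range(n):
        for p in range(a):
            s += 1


Per nesting level: O(log n) * O(n) * O(n) [triangular over a] = O(n^2 log n)
Complexity: O(n^2 log n)


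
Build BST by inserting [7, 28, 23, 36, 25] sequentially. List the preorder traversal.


Root = 7; build tree by BST insertion.
Preorder traversal: [7, 28, 23, 25, 36]


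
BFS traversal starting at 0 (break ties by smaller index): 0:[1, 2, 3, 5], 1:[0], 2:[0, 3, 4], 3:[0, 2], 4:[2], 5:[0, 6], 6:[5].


BFS queue: start with [0]
Visit order: [0, 1, 2, 3, 5, 4, 6]


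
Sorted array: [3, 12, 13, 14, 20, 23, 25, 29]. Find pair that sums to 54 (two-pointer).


Two pointers: lo=0, hi=7
Found pair: (25, 29) summing to 54


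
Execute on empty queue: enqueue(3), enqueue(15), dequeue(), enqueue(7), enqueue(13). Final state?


enqueue(3) -> [3]
enqueue(15) -> [3, 15]
dequeue() returns 3 -> [15]
enqueue(7) -> [15, 7]
enqueue(13) -> [15, 7, 13]
Final queue (front to back): [15, 7, 13]


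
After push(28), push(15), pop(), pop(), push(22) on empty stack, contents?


push(28) -> [28]
push(15) -> [28, 15]
pop() returns 15 -> [28]
pop() returns 28 -> []
push(22) -> [22]
Final stack (bottom to top): [22]


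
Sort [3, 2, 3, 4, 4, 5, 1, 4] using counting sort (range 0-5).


Count array: [0, 1, 1, 2, 3, 1]
Reconstruct: [1, 2, 3, 3, 4, 4, 4, 5]


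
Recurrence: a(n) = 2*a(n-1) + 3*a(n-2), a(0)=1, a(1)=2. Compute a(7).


Build bottom-up:
...a(5)=182, a(6)=547, a(7)=2*547+3*182=1640


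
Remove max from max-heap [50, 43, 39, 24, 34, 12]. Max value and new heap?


Max = 50
Replace root with last, heapify down
Resulting heap: [43, 34, 39, 24, 12]


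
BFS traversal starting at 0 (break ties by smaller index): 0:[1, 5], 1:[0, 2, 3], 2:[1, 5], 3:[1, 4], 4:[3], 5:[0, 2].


BFS queue: start with [0]
Visit order: [0, 1, 5, 2, 3, 4]


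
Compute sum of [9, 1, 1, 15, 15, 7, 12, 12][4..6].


Prefix sums: [0, 9, 10, 11, 26, 41, 48, 60, 72]
Sum[4..6] = prefix[7] - prefix[4] = 60 - 26 = 34


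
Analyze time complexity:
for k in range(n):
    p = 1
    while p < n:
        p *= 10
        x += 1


Per nesting level: O(n) * O(log n) = O(n log n)
Complexity: O(n log n)


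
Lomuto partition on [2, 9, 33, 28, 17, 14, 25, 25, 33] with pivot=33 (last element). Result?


Elements <= 33 go left of pivot.
Result: [2, 9, 33, 28, 17, 14, 25, 25, 33], pivot at index 8


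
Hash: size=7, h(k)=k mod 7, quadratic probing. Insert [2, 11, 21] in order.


Insertions: 2->slot 2; 11->slot 4; 21->slot 0
Table: [21, None, 2, None, 11, None, None]


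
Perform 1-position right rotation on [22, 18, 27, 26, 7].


Right rotate by 1: [7, 22, 18, 27, 26]


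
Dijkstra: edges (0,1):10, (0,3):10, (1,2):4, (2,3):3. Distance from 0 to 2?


Dijkstra from 0:
Distances: {0: 0, 1: 10, 2: 13, 3: 10}
Shortest distance to 2 = 13, path = [0, 3, 2]


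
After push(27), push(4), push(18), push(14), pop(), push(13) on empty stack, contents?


push(27) -> [27]
push(4) -> [27, 4]
push(18) -> [27, 4, 18]
push(14) -> [27, 4, 18, 14]
pop() returns 14 -> [27, 4, 18]
push(13) -> [27, 4, 18, 13]
Final stack (bottom to top): [27, 4, 18, 13]


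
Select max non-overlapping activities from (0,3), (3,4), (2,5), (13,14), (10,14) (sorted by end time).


Greedy: pick earliest-ending, then skip overlaps.
Selected (3 activities): [(0, 3), (3, 4), (13, 14)]


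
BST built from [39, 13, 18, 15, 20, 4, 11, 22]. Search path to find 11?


BST root = 39
Search for 11: compare at each node
Path: [39, 13, 4, 11]


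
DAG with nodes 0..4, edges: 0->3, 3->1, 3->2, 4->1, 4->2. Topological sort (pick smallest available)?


Kahn's algorithm, process smallest node first
Order: [0, 3, 4, 1, 2]


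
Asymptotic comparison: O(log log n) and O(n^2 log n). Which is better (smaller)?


double-logarithmic grows slower than n^2 log n
O(log log n) is asymptotically smaller; O(n^2 log n) grows faster


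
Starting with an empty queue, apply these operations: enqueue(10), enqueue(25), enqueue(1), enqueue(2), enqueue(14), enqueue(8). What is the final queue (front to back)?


enqueue(10) -> [10]
enqueue(25) -> [10, 25]
enqueue(1) -> [10, 25, 1]
enqueue(2) -> [10, 25, 1, 2]
enqueue(14) -> [10, 25, 1, 2, 14]
enqueue(8) -> [10, 25, 1, 2, 14, 8]
Final queue (front to back): [10, 25, 1, 2, 14, 8]


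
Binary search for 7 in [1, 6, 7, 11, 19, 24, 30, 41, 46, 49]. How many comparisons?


Search for 7:
[0,9] mid=4 arr[4]=19
[0,3] mid=1 arr[1]=6
[2,3] mid=2 arr[2]=7
Total: 3 comparisons


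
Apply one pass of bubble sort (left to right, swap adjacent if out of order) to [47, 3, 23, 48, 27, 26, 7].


After one pass: [3, 23, 47, 27, 26, 7, 48]


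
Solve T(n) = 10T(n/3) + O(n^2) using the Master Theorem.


a=10, b=3, c=2. log_3(10)=2.096 > c=2. Case 1: O(n^log_b(a)) = O(n^2.096)
Complexity: O(n^2.096)


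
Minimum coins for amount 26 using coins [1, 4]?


dp[0]=0; dp[i]=1+min(dp[i-c] for c in coins)
...dp[21]=6, dp[22]=7, dp[23]=8, dp[24]=6, dp[25]=7, dp[26]=8
Minimum coins for 26 = 8


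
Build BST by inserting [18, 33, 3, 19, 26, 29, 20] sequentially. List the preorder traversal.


Root = 18; build tree by BST insertion.
Preorder traversal: [18, 3, 33, 19, 26, 20, 29]


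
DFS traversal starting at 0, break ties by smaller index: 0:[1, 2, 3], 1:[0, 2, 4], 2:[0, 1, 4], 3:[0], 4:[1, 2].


DFS stack-based: start with [0]
Visit order: [0, 1, 2, 4, 3]


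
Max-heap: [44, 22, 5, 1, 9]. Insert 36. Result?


Append 36: [44, 22, 5, 1, 9, 36]
Bubble up: swap idx 5(36) with idx 2(5)
Result: [44, 22, 36, 1, 9, 5]


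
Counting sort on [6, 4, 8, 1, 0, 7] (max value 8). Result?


Count array: [1, 1, 0, 0, 1, 0, 1, 1, 1]
Reconstruct: [0, 1, 4, 6, 7, 8]


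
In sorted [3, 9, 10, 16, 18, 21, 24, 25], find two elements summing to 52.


Two pointers: lo=0, hi=7
No pair sums to 52


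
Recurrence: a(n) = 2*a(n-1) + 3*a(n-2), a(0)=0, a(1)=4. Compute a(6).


Build bottom-up:
...a(4)=80, a(5)=244, a(6)=2*244+3*80=728


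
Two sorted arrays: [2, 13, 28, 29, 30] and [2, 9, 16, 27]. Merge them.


Compare heads, take smaller each step.
Merged: [2, 2, 9, 13, 16, 27, 28, 29, 30]


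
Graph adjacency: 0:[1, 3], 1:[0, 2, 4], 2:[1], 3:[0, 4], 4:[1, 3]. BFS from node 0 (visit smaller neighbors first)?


BFS queue: start with [0]
Visit order: [0, 1, 3, 2, 4]


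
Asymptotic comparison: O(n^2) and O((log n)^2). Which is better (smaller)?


polylogarithmic grows slower than quadratic
O((log n)^2) is asymptotically smaller; O(n^2) grows faster


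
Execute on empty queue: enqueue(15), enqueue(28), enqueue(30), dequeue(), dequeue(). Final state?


enqueue(15) -> [15]
enqueue(28) -> [15, 28]
enqueue(30) -> [15, 28, 30]
dequeue() returns 15 -> [28, 30]
dequeue() returns 28 -> [30]
Final queue (front to back): [30]


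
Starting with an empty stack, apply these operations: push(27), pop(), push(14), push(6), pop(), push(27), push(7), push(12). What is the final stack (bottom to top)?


push(27) -> [27]
pop() returns 27 -> []
push(14) -> [14]
push(6) -> [14, 6]
pop() returns 6 -> [14]
push(27) -> [14, 27]
push(7) -> [14, 27, 7]
push(12) -> [14, 27, 7, 12]
Final stack (bottom to top): [14, 27, 7, 12]
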